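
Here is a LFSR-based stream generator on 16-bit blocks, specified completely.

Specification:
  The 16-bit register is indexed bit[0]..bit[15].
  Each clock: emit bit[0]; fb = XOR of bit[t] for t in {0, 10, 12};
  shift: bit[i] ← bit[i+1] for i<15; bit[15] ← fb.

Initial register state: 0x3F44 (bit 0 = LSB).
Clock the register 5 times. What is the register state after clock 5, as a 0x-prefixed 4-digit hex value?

0x41FA

reg_0 = 0x3F44
clock 1: out=0, reg = 0x1FA2
clock 2: out=0, reg = 0x0FD1
clock 3: out=1, reg = 0x07E8
clock 4: out=0, reg = 0x83F4
clock 5: out=0, reg = 0x41FA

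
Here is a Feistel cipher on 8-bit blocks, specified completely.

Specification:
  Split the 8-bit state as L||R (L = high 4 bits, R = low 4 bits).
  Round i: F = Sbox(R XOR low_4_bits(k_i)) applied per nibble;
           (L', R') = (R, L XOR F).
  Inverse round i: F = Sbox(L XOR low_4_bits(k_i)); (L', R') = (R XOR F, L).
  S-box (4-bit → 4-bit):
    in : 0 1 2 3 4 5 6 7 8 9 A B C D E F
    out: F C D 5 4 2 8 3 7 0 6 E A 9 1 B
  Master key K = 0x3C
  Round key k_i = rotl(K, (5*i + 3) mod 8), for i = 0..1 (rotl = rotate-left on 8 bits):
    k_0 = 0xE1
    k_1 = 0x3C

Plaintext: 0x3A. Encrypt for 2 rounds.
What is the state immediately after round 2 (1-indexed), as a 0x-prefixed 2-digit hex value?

s_0 = plaintext = 0x3A
s_1 = Round(s_0, k_0) = 0xAD
s_2 = Round(s_1, k_1) = 0xD6

0xD6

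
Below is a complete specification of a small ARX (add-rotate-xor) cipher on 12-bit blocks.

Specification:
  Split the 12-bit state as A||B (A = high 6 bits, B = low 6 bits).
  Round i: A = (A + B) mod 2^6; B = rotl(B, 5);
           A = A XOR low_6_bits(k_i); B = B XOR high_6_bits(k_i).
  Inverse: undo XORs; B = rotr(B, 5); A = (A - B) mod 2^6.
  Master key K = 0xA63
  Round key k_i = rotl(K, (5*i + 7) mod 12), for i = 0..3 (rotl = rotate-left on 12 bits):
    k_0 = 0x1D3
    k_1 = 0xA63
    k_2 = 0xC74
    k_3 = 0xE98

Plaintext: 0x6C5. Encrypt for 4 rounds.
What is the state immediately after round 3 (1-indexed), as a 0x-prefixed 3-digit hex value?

s_0 = plaintext = 0x6C5
s_1 = Round(s_0, k_0) = 0xCE5
s_2 = Round(s_1, k_1) = 0xEDB
s_3 = Round(s_2, k_2) = 0x89C
s_4 = Round(s_3, k_3) = 0x9B4

0x89C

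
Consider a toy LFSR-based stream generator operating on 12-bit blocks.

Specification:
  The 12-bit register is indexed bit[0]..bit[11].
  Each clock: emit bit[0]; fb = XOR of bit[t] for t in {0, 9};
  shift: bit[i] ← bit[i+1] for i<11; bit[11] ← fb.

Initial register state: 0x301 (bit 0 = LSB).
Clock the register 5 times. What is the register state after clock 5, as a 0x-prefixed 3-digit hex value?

0x018

reg_0 = 0x301
clock 1: out=1, reg = 0x180
clock 2: out=0, reg = 0x0C0
clock 3: out=0, reg = 0x060
clock 4: out=0, reg = 0x030
clock 5: out=0, reg = 0x018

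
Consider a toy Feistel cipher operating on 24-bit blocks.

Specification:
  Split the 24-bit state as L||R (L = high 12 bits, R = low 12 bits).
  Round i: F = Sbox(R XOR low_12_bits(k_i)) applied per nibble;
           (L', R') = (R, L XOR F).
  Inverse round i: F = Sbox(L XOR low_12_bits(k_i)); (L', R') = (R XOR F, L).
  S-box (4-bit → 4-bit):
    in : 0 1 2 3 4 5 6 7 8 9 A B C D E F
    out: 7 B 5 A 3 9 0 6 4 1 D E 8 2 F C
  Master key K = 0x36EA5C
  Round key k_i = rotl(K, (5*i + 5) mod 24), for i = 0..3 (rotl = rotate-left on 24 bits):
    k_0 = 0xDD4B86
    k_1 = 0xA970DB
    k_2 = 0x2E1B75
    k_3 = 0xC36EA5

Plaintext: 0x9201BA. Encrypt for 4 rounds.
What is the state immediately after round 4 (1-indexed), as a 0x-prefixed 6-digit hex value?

0x511CC3

s_0 = plaintext = 0x9201BA
s_1 = Round(s_0, k_0) = 0x1BA488
s_2 = Round(s_1, k_1) = 0x488220
s_3 = Round(s_2, k_2) = 0x220511
s_4 = Round(s_3, k_3) = 0x511CC3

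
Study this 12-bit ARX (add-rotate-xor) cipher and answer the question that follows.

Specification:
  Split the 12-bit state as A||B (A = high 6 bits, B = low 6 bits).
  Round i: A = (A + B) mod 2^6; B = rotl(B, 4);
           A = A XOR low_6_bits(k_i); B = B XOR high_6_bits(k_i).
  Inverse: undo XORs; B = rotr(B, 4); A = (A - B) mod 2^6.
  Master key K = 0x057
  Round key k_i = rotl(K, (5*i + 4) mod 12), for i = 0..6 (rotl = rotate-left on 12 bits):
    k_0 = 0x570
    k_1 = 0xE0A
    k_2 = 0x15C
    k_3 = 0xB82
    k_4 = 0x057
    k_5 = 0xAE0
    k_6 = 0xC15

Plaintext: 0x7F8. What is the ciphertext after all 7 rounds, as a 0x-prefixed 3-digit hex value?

0xC09

s_0 = plaintext = 0x7F8
s_1 = Round(s_0, k_0) = 0x9DB
s_2 = Round(s_1, k_1) = 0x20E
s_3 = Round(s_2, k_2) = 0x2A6
s_4 = Round(s_3, k_3) = 0xC87
s_5 = Round(s_4, k_4) = 0xBB0
s_6 = Round(s_5, k_5) = 0xFA7
s_7 = Round(s_6, k_6) = 0xC09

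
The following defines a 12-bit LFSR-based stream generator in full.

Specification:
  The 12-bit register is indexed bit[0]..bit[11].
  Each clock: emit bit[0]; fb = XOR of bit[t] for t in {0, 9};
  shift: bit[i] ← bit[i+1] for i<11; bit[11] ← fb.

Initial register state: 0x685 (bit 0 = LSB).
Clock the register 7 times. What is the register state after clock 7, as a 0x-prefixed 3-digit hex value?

0x6CD

reg_0 = 0x685
clock 1: out=1, reg = 0x342
clock 2: out=0, reg = 0x9A1
clock 3: out=1, reg = 0xCD0
clock 4: out=0, reg = 0x668
clock 5: out=0, reg = 0xB34
clock 6: out=0, reg = 0xD9A
clock 7: out=0, reg = 0x6CD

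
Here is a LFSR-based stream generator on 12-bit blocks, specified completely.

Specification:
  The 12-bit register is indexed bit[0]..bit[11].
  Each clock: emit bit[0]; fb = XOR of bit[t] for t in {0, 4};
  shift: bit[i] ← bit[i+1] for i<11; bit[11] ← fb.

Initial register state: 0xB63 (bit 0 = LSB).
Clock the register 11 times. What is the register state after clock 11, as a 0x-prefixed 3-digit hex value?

0xDAB

reg_0 = 0xB63
clock 1: out=1, reg = 0xDB1
clock 2: out=1, reg = 0x6D8
clock 3: out=0, reg = 0xB6C
clock 4: out=0, reg = 0x5B6
clock 5: out=0, reg = 0xADB
clock 6: out=1, reg = 0x56D
clock 7: out=1, reg = 0xAB6
clock 8: out=0, reg = 0xD5B
clock 9: out=1, reg = 0x6AD
clock 10: out=1, reg = 0xB56
clock 11: out=0, reg = 0xDAB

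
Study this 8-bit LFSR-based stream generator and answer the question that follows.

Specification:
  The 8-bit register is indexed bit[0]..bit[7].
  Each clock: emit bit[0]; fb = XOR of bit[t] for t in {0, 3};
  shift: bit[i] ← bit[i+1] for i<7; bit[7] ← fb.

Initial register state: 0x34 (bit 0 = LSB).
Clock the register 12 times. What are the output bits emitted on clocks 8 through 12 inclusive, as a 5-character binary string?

reg_0 = 0x34
clock 1: out=0, reg = 0x1A
clock 2: out=0, reg = 0x8D
clock 3: out=1, reg = 0x46
clock 4: out=0, reg = 0x23
clock 5: out=1, reg = 0x91
clock 6: out=1, reg = 0xC8
clock 7: out=0, reg = 0xE4
clock 8: out=0, reg = 0x72
clock 9: out=0, reg = 0x39
clock 10: out=1, reg = 0x1C
clock 11: out=0, reg = 0x8E
clock 12: out=0, reg = 0xC7

00100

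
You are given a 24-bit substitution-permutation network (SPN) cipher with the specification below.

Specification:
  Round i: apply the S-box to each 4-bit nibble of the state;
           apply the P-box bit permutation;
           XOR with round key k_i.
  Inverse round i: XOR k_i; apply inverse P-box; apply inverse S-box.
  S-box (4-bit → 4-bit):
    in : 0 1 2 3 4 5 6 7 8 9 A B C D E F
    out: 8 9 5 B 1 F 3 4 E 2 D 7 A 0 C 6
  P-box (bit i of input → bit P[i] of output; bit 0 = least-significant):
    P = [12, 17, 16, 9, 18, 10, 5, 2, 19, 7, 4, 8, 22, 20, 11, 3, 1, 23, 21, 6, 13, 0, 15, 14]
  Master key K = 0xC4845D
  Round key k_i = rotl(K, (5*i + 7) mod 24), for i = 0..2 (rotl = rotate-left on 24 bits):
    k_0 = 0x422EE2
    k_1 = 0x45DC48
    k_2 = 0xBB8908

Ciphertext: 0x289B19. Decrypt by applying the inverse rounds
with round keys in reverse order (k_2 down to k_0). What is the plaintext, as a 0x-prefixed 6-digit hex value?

s_0 = ciphertext = 0x289B19
s_1 = InvRound(s_0, k_2) = 0x9997D5
s_2 = InvRound(s_1, k_1) = 0xC95510
s_3 = InvRound(s_2, k_0) = 0x137575

0x137575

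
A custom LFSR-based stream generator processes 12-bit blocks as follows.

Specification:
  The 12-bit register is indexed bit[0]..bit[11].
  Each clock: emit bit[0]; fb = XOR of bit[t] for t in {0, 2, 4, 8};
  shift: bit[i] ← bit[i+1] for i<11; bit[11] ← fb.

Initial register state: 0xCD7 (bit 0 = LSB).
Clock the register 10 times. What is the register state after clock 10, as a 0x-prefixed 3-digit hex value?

0x44F

reg_0 = 0xCD7
clock 1: out=1, reg = 0xE6B
clock 2: out=1, reg = 0xF35
clock 3: out=1, reg = 0x79A
clock 4: out=0, reg = 0x3CD
clock 5: out=1, reg = 0x9E6
clock 6: out=0, reg = 0x4F3
clock 7: out=1, reg = 0x279
clock 8: out=1, reg = 0x13C
clock 9: out=0, reg = 0x89E
clock 10: out=0, reg = 0x44F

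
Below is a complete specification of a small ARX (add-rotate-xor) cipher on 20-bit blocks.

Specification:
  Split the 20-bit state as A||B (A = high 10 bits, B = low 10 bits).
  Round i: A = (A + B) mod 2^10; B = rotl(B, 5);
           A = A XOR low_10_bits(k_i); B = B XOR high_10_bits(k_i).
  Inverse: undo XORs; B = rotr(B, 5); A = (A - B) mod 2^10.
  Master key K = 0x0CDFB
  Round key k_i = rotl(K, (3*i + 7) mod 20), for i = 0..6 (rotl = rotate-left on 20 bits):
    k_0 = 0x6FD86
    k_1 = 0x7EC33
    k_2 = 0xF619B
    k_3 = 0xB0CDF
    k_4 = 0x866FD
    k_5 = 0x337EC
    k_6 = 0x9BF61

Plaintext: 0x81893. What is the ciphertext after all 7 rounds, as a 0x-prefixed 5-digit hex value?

s_0 = plaintext = 0x81893
s_1 = Round(s_0, k_0) = 0xC7FDB
s_2 = Round(s_1, k_1) = 0xB2685
s_3 = Round(s_2, k_2) = 0x3576C
s_4 = Round(s_3, k_3) = 0x27B58
s_5 = Round(s_4, k_4) = 0x42D03
s_6 = Round(s_5, k_5) = 0x788A5
s_7 = Round(s_6, k_6) = 0x79ACA

0x79ACA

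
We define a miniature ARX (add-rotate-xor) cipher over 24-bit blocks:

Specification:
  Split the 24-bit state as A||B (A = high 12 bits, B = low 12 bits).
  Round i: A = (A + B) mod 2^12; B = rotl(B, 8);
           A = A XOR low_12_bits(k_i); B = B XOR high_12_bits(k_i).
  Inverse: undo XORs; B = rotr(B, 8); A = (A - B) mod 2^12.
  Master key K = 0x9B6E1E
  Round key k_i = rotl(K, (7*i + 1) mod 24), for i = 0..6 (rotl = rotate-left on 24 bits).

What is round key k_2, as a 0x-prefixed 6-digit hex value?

K = 0x9B6E1E
k_0 = rotl(K, (7*0+1) mod 24) = rotl(K, 1) = 0x36DC3D
k_1 = rotl(K, (7*1+1) mod 24) = rotl(K, 8) = 0x6E1E9B
k_2 = rotl(K, (7*2+1) mod 24) = rotl(K, 15) = 0x0F4DB7

0x0F4DB7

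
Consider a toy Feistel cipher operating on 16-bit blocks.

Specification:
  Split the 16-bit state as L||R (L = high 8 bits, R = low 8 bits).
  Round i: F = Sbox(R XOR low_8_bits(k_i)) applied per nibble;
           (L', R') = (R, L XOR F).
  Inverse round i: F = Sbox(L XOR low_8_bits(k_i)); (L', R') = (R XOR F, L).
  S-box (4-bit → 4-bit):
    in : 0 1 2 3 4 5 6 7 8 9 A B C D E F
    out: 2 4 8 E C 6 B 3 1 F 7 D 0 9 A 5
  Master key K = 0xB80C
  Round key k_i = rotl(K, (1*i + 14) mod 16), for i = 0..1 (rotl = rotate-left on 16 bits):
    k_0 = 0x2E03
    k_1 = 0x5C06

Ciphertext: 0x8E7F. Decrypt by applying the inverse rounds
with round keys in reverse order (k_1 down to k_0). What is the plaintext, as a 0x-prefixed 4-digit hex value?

0x376E

s_0 = ciphertext = 0x8E7F
s_1 = InvRound(s_0, k_1) = 0x6E8E
s_2 = InvRound(s_1, k_0) = 0x376E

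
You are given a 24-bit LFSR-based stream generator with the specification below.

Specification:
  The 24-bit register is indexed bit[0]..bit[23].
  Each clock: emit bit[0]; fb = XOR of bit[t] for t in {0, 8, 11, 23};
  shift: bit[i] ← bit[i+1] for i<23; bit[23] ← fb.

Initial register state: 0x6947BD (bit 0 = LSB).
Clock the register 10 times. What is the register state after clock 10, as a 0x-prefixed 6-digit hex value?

0x539A51

reg_0 = 0x6947BD
clock 1: out=1, reg = 0x34A3DE
clock 2: out=0, reg = 0x9A51EF
clock 3: out=1, reg = 0xCD28F7
clock 4: out=1, reg = 0xE6947B
clock 5: out=1, reg = 0x734A3D
clock 6: out=1, reg = 0x39A51E
clock 7: out=0, reg = 0x9CD28F
clock 8: out=1, reg = 0x4E6947
clock 9: out=1, reg = 0xA734A3
clock 10: out=1, reg = 0x539A51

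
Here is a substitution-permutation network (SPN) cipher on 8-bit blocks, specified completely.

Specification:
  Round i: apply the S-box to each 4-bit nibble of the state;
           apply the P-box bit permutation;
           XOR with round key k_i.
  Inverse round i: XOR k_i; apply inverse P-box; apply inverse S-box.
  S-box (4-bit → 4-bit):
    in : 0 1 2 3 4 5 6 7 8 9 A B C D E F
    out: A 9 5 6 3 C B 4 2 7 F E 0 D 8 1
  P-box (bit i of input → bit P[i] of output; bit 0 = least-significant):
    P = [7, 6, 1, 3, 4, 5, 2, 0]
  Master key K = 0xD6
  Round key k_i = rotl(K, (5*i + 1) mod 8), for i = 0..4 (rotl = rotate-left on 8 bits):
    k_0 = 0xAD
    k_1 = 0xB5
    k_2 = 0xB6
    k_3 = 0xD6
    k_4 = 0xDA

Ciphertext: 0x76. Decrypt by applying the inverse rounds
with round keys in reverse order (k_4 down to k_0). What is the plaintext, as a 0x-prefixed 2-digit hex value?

s_0 = ciphertext = 0x76
s_1 = InvRound(s_0, k_4) = 0x31
s_2 = InvRound(s_1, k_3) = 0xB9
s_3 = InvRound(s_2, k_2) = 0x55
s_4 = InvRound(s_3, k_1) = 0x84
s_5 = InvRound(s_4, k_0) = 0x0E

0x0E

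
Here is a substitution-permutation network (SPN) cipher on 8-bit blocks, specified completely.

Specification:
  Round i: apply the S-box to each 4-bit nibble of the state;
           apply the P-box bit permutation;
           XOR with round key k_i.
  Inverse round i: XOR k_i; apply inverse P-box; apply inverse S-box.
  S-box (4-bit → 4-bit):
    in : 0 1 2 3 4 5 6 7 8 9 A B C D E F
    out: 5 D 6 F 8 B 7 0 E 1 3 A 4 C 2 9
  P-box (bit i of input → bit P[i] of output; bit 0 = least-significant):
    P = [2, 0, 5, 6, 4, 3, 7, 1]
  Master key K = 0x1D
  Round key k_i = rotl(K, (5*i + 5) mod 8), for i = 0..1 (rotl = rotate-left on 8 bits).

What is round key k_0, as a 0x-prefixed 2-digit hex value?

K = 0x1D
k_0 = rotl(K, (5*0+5) mod 8) = rotl(K, 5) = 0xA3

0xA3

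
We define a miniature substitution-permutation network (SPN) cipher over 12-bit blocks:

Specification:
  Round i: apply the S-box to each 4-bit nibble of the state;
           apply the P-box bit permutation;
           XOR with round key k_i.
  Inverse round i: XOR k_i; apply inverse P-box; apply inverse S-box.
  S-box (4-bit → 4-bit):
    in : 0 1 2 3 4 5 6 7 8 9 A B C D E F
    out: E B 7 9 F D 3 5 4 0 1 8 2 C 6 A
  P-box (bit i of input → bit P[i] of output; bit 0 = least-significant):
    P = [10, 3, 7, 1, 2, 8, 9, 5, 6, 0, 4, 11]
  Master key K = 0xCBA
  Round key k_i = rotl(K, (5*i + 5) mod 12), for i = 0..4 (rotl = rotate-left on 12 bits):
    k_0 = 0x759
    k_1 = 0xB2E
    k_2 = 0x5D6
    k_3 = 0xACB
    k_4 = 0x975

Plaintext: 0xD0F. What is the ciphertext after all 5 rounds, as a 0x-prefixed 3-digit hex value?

0x3F4

s_0 = plaintext = 0xD0F
s_1 = Round(s_0, k_0) = 0xC63
s_2 = Round(s_1, k_1) = 0xE29
s_3 = Round(s_2, k_2) = 0x6C3
s_4 = Round(s_3, k_3) = 0xF88
s_5 = Round(s_4, k_4) = 0x3F4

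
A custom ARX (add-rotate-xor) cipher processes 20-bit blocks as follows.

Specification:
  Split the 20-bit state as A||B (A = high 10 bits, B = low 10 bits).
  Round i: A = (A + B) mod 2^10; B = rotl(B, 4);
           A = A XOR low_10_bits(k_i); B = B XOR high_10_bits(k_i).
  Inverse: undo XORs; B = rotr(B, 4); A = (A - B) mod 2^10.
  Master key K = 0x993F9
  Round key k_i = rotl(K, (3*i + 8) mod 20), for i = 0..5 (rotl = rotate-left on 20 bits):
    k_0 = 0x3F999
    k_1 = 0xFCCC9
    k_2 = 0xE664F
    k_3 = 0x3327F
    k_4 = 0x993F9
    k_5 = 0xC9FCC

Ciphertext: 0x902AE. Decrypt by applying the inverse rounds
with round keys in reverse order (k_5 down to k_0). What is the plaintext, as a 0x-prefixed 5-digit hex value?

0x4F959

s_0 = ciphertext = 0x902AE
s_1 = InvRound(s_0, k_5) = 0xCD258
s_2 = InvRound(s_1, k_4) = 0x72B03
s_3 = InvRound(s_2, k_3) = 0xEE7FC
s_4 = InvRound(s_3, k_2) = 0x2C146
s_5 = InvRound(s_4, k_1) = 0xC396B
s_6 = InvRound(s_5, k_0) = 0x4F959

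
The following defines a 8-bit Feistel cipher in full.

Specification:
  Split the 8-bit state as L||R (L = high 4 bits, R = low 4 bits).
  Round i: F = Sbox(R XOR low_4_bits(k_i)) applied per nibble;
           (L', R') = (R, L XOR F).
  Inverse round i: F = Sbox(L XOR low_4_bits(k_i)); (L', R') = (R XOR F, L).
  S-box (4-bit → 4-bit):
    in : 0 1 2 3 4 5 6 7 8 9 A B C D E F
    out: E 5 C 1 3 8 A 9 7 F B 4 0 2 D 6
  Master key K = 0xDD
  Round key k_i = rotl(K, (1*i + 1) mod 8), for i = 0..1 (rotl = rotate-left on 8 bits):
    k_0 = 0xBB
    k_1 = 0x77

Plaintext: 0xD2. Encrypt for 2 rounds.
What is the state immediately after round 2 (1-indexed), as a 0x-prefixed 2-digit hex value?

0x2A

s_0 = plaintext = 0xD2
s_1 = Round(s_0, k_0) = 0x22
s_2 = Round(s_1, k_1) = 0x2A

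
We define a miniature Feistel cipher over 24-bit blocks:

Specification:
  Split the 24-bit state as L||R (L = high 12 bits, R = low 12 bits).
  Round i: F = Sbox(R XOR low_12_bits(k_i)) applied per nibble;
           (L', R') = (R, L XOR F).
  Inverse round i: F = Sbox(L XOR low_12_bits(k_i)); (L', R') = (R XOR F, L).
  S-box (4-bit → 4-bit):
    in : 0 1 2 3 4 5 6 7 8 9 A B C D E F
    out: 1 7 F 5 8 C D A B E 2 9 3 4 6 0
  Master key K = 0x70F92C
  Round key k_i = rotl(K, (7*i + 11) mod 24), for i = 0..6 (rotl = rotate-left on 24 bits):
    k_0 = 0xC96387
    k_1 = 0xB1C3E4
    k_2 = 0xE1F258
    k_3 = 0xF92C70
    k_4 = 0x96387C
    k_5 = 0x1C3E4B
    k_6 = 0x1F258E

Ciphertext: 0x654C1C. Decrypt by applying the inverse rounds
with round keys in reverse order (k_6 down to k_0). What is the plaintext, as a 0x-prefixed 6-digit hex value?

0x1A2958

s_0 = ciphertext = 0x654C1C
s_1 = InvRound(s_0, k_6) = 0x95E654
s_2 = InvRound(s_1, k_5) = 0xC2895E
s_3 = InvRound(s_2, k_4) = 0x196C28
s_4 = InvRound(s_3, k_3) = 0x845196
s_5 = InvRound(s_4, k_2) = 0x3E2845
s_6 = InvRound(s_5, k_1) = 0x9583E2
s_7 = InvRound(s_6, k_0) = 0x1A2958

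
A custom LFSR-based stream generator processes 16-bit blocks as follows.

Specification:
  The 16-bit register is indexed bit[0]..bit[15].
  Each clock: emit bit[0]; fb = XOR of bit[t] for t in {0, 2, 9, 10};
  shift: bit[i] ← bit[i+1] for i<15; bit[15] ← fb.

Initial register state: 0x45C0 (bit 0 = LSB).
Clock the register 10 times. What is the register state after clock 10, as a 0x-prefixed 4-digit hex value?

reg_0 = 0x45C0
clock 1: out=0, reg = 0xA2E0
clock 2: out=0, reg = 0xD170
clock 3: out=0, reg = 0x68B8
clock 4: out=0, reg = 0x345C
clock 5: out=0, reg = 0x1A2E
clock 6: out=0, reg = 0x0D17
clock 7: out=1, reg = 0x868B
clock 8: out=1, reg = 0xC345
clock 9: out=1, reg = 0xE1A2
clock 10: out=0, reg = 0x70D1

0x70D1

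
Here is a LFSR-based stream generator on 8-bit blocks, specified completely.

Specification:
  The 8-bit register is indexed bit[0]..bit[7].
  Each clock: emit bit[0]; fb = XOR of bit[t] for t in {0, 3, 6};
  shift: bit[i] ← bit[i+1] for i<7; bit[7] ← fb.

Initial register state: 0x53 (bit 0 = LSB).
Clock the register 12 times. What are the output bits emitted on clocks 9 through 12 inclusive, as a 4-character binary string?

0001

reg_0 = 0x53
clock 1: out=1, reg = 0x29
clock 2: out=1, reg = 0x14
clock 3: out=0, reg = 0x0A
clock 4: out=0, reg = 0x85
clock 5: out=1, reg = 0xC2
clock 6: out=0, reg = 0xE1
clock 7: out=1, reg = 0x70
clock 8: out=0, reg = 0xB8
clock 9: out=0, reg = 0xDC
clock 10: out=0, reg = 0x6E
clock 11: out=0, reg = 0x37
clock 12: out=1, reg = 0x9B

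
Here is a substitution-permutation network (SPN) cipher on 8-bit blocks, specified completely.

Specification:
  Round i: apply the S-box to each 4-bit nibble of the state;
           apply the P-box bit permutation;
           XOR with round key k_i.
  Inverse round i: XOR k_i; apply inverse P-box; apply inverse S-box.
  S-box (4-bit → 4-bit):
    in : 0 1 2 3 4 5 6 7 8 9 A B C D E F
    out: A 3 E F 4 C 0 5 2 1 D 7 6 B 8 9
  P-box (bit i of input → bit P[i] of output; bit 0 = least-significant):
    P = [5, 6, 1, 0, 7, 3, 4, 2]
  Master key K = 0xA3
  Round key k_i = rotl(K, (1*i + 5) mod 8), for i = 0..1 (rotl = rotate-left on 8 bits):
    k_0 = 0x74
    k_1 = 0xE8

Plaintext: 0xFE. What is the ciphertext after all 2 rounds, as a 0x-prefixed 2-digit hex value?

0x0C

s_0 = plaintext = 0xFE
s_1 = Round(s_0, k_0) = 0xF1
s_2 = Round(s_1, k_1) = 0x0C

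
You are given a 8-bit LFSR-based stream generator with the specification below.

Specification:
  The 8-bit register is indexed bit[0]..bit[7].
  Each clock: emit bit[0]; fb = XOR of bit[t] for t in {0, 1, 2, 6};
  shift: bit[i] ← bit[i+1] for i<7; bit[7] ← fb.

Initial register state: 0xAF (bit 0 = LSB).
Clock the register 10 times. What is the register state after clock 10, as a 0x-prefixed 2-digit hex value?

reg_0 = 0xAF
clock 1: out=1, reg = 0xD7
clock 2: out=1, reg = 0x6B
clock 3: out=1, reg = 0xB5
clock 4: out=1, reg = 0x5A
clock 5: out=0, reg = 0x2D
clock 6: out=1, reg = 0x16
clock 7: out=0, reg = 0x0B
clock 8: out=1, reg = 0x05
clock 9: out=1, reg = 0x02
clock 10: out=0, reg = 0x81

0x81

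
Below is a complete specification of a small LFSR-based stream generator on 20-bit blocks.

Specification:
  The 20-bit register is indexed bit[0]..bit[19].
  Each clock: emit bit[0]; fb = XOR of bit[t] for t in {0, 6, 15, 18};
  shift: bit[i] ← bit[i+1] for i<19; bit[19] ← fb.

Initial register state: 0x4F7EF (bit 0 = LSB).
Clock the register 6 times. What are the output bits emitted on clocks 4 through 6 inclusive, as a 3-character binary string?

101

reg_0 = 0x4F7EF
clock 1: out=1, reg = 0x27BF7
clock 2: out=1, reg = 0x13DFB
clock 3: out=1, reg = 0x09EFD
clock 4: out=1, reg = 0x84F7E
clock 5: out=0, reg = 0xC27BF
clock 6: out=1, reg = 0x613DF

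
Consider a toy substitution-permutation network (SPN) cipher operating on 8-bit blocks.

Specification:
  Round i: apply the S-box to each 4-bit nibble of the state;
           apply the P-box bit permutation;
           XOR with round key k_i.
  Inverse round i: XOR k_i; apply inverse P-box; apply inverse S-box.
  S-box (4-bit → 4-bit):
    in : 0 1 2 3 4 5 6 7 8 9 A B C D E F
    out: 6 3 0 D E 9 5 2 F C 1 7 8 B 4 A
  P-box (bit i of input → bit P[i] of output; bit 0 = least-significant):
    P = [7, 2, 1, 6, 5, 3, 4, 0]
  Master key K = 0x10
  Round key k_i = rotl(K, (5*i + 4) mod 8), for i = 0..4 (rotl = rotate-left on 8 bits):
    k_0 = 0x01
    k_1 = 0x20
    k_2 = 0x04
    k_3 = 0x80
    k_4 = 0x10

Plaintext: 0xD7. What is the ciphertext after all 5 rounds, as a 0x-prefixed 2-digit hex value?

s_0 = plaintext = 0xD7
s_1 = Round(s_0, k_0) = 0x2C
s_2 = Round(s_1, k_1) = 0x60
s_3 = Round(s_2, k_2) = 0x32
s_4 = Round(s_3, k_3) = 0xB1
s_5 = Round(s_4, k_4) = 0xAC

0xAC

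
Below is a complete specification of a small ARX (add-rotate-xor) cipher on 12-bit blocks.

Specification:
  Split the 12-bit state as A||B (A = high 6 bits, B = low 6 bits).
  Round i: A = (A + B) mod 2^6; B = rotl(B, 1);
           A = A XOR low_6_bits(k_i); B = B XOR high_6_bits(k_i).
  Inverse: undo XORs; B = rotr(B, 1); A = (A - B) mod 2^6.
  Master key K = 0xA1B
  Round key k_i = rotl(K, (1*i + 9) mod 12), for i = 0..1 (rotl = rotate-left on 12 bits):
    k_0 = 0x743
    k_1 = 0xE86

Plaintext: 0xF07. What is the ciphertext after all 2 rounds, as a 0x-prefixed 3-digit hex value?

s_0 = plaintext = 0xF07
s_1 = Round(s_0, k_0) = 0x013
s_2 = Round(s_1, k_1) = 0x55C

0x55C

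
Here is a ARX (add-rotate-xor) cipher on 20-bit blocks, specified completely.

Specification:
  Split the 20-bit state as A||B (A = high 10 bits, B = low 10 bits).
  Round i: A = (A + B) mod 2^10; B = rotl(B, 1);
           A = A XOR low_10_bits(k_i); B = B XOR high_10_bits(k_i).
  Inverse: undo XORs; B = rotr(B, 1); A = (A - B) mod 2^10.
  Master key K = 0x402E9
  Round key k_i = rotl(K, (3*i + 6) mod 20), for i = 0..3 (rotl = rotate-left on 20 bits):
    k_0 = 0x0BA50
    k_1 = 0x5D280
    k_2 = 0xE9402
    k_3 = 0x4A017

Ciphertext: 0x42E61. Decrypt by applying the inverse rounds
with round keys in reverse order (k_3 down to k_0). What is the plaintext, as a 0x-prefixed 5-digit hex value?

s_0 = ciphertext = 0x42E61
s_1 = InvRound(s_0, k_3) = 0x5E3A4
s_2 = InvRound(s_1, k_2) = 0xDEA00
s_3 = InvRound(s_2, k_1) = 0x101BA
s_4 = InvRound(s_3, k_0) = 0x518CA

0x518CA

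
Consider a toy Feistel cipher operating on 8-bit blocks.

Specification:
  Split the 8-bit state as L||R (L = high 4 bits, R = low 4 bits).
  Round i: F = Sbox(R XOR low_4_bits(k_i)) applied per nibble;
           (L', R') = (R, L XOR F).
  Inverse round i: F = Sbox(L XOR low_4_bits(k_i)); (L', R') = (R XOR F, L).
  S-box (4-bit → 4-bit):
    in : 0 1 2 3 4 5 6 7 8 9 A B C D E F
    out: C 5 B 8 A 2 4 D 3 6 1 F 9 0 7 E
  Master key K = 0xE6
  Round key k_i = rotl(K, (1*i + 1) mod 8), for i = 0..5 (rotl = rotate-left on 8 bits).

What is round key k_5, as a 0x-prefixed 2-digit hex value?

K = 0xE6
k_0 = rotl(K, (1*0+1) mod 8) = rotl(K, 1) = 0xCD
k_1 = rotl(K, (1*1+1) mod 8) = rotl(K, 2) = 0x9B
k_2 = rotl(K, (1*2+1) mod 8) = rotl(K, 3) = 0x37
k_3 = rotl(K, (1*3+1) mod 8) = rotl(K, 4) = 0x6E
k_4 = rotl(K, (1*4+1) mod 8) = rotl(K, 5) = 0xDC
k_5 = rotl(K, (1*5+1) mod 8) = rotl(K, 6) = 0xB9

0xB9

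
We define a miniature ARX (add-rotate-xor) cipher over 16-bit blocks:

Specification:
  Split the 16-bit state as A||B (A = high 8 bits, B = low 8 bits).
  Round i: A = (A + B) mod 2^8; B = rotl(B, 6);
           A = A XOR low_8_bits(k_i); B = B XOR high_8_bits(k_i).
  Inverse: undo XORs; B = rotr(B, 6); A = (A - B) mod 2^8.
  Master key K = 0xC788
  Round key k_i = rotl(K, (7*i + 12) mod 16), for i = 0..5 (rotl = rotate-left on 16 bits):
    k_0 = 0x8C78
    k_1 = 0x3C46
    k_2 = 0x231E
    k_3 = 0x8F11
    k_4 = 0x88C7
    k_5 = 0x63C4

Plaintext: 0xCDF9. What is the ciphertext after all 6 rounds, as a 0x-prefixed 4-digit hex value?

0xADB5

s_0 = plaintext = 0xCDF9
s_1 = Round(s_0, k_0) = 0xBEF2
s_2 = Round(s_1, k_1) = 0xF680
s_3 = Round(s_2, k_2) = 0x6803
s_4 = Round(s_3, k_3) = 0x7A4F
s_5 = Round(s_4, k_4) = 0x0E5B
s_6 = Round(s_5, k_5) = 0xADB5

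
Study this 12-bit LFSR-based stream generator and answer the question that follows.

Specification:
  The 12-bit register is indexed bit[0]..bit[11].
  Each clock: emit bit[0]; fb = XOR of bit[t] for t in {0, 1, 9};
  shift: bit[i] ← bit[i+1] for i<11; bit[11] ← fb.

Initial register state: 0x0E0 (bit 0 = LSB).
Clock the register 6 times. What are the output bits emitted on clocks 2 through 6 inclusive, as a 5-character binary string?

00001

reg_0 = 0x0E0
clock 1: out=0, reg = 0x070
clock 2: out=0, reg = 0x038
clock 3: out=0, reg = 0x01C
clock 4: out=0, reg = 0x00E
clock 5: out=0, reg = 0x807
clock 6: out=1, reg = 0x403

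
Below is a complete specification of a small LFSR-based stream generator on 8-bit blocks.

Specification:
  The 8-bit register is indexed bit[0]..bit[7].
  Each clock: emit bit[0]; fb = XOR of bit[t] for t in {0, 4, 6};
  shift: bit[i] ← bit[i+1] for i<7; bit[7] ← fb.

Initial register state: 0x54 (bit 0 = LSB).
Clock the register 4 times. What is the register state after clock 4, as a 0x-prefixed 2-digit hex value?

reg_0 = 0x54
clock 1: out=0, reg = 0x2A
clock 2: out=0, reg = 0x15
clock 3: out=1, reg = 0x0A
clock 4: out=0, reg = 0x05

0x05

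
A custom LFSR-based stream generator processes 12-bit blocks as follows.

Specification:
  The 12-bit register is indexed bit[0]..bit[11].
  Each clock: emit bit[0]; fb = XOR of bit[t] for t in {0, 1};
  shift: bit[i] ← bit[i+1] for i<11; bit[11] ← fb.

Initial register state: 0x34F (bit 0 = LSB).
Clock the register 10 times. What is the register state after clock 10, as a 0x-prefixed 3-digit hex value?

0xBA0

reg_0 = 0x34F
clock 1: out=1, reg = 0x1A7
clock 2: out=1, reg = 0x0D3
clock 3: out=1, reg = 0x069
clock 4: out=1, reg = 0x834
clock 5: out=0, reg = 0x41A
clock 6: out=0, reg = 0xA0D
clock 7: out=1, reg = 0xD06
clock 8: out=0, reg = 0xE83
clock 9: out=1, reg = 0x741
clock 10: out=1, reg = 0xBA0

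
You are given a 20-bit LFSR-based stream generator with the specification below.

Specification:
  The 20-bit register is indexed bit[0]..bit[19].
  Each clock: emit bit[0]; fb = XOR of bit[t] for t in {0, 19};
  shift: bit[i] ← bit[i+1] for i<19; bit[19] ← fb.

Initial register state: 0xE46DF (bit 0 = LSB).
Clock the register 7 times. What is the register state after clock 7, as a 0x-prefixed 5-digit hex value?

0x95C8D

reg_0 = 0xE46DF
clock 1: out=1, reg = 0x7236F
clock 2: out=1, reg = 0xB91B7
clock 3: out=1, reg = 0x5C8DB
clock 4: out=1, reg = 0xAE46D
clock 5: out=1, reg = 0x57236
clock 6: out=0, reg = 0x2B91B
clock 7: out=1, reg = 0x95C8D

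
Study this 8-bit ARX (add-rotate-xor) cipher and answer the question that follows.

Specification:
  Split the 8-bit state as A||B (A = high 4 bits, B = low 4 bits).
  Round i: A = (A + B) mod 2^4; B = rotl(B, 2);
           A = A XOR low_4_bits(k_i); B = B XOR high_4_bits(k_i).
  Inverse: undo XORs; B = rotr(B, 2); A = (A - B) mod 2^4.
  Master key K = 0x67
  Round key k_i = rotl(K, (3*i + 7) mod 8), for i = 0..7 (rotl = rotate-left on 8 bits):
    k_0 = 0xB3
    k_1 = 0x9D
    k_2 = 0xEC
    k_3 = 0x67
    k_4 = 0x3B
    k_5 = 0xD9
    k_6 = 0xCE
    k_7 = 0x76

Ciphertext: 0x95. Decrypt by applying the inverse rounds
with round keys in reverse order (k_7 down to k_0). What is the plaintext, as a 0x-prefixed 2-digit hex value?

0xDA

s_0 = ciphertext = 0x95
s_1 = InvRound(s_0, k_7) = 0x78
s_2 = InvRound(s_1, k_6) = 0x81
s_3 = InvRound(s_2, k_5) = 0xE3
s_4 = InvRound(s_3, k_4) = 0x50
s_5 = InvRound(s_4, k_3) = 0x99
s_6 = InvRound(s_5, k_2) = 0x8D
s_7 = InvRound(s_6, k_1) = 0x41
s_8 = InvRound(s_7, k_0) = 0xDA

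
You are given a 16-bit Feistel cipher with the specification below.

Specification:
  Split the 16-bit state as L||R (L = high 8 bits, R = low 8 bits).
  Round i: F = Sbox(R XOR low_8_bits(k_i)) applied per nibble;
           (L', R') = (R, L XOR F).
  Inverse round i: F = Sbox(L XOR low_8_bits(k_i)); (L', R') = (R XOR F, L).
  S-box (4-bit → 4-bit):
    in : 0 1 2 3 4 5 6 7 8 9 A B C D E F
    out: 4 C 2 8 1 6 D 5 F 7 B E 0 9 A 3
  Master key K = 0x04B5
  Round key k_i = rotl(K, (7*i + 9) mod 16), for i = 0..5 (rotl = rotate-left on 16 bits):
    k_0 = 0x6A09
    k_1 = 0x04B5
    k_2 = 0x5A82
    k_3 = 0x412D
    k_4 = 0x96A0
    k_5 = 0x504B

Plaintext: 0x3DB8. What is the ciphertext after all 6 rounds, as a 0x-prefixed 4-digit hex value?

s_0 = plaintext = 0x3DB8
s_1 = Round(s_0, k_0) = 0xB8D1
s_2 = Round(s_1, k_1) = 0xD169
s_3 = Round(s_2, k_2) = 0x697F
s_4 = Round(s_3, k_3) = 0x7F0B
s_5 = Round(s_4, k_4) = 0x0BC1
s_6 = Round(s_5, k_5) = 0xC1F0

0xC1F0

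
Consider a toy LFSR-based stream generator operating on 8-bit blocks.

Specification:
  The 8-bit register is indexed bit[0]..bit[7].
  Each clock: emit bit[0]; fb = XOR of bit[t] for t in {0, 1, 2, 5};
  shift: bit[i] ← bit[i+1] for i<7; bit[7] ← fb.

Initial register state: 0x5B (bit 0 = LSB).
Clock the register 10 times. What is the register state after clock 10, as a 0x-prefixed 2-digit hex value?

reg_0 = 0x5B
clock 1: out=1, reg = 0x2D
clock 2: out=1, reg = 0x96
clock 3: out=0, reg = 0x4B
clock 4: out=1, reg = 0x25
clock 5: out=1, reg = 0x92
clock 6: out=0, reg = 0xC9
clock 7: out=1, reg = 0xE4
clock 8: out=0, reg = 0x72
clock 9: out=0, reg = 0x39
clock 10: out=1, reg = 0x1C

0x1C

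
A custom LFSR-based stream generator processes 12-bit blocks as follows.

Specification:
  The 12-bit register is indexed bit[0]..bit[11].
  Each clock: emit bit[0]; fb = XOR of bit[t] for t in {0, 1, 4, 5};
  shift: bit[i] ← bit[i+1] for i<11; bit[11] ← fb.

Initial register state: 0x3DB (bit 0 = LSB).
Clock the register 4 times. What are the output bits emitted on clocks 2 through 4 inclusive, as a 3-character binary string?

reg_0 = 0x3DB
clock 1: out=1, reg = 0x9ED
clock 2: out=1, reg = 0x4F6
clock 3: out=0, reg = 0xA7B
clock 4: out=1, reg = 0x53D

101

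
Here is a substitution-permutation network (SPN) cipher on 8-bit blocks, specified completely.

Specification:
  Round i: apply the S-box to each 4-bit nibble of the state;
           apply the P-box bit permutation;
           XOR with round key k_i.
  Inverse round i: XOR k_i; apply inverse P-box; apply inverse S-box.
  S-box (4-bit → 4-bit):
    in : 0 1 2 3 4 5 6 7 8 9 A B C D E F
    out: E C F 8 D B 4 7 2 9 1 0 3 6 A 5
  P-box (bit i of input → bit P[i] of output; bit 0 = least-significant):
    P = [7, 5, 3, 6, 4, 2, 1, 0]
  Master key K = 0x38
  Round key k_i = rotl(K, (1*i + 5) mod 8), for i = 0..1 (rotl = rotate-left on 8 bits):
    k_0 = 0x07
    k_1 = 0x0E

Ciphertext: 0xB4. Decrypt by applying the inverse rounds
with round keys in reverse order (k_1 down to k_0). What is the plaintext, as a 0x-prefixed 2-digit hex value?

s_0 = ciphertext = 0xB4
s_1 = InvRound(s_0, k_1) = 0xF7
s_2 = InvRound(s_1, k_0) = 0xA5

0xA5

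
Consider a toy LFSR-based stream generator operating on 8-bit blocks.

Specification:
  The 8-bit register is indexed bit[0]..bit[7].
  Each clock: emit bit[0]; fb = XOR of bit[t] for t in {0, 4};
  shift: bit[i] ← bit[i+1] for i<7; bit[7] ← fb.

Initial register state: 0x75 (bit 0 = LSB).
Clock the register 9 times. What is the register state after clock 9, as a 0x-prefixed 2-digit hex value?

0xA9

reg_0 = 0x75
clock 1: out=1, reg = 0x3A
clock 2: out=0, reg = 0x9D
clock 3: out=1, reg = 0x4E
clock 4: out=0, reg = 0x27
clock 5: out=1, reg = 0x93
clock 6: out=1, reg = 0x49
clock 7: out=1, reg = 0xA4
clock 8: out=0, reg = 0x52
clock 9: out=0, reg = 0xA9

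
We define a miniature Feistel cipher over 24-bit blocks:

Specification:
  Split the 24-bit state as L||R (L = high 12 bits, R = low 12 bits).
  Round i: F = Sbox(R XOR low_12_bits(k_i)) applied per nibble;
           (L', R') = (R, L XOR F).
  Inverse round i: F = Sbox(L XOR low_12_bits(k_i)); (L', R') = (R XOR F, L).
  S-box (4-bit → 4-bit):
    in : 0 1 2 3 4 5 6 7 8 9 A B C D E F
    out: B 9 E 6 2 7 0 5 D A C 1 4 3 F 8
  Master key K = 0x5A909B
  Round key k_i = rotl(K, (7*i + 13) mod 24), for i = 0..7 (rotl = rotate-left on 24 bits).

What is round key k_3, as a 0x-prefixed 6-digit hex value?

0x426D6A

K = 0x5A909B
k_0 = rotl(K, (7*0+13) mod 24) = rotl(K, 13) = 0x136B52
k_1 = rotl(K, (7*1+13) mod 24) = rotl(K, 20) = 0xB5A909
k_2 = rotl(K, (7*2+13) mod 24) = rotl(K, 3) = 0xD484DA
k_3 = rotl(K, (7*3+13) mod 24) = rotl(K, 10) = 0x426D6A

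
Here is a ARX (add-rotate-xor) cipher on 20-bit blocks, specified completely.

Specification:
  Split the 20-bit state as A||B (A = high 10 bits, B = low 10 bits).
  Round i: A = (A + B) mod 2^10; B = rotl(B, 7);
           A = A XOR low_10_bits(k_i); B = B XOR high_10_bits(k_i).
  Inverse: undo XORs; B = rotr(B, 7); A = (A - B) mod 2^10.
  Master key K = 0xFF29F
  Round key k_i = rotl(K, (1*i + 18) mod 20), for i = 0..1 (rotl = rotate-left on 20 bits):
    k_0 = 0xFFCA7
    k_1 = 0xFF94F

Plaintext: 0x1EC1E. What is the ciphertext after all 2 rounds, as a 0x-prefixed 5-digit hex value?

s_0 = plaintext = 0x1EC1E
s_1 = Round(s_0, k_0) = 0x0F8FC
s_2 = Round(s_1, k_1) = 0x1D5E1

0x1D5E1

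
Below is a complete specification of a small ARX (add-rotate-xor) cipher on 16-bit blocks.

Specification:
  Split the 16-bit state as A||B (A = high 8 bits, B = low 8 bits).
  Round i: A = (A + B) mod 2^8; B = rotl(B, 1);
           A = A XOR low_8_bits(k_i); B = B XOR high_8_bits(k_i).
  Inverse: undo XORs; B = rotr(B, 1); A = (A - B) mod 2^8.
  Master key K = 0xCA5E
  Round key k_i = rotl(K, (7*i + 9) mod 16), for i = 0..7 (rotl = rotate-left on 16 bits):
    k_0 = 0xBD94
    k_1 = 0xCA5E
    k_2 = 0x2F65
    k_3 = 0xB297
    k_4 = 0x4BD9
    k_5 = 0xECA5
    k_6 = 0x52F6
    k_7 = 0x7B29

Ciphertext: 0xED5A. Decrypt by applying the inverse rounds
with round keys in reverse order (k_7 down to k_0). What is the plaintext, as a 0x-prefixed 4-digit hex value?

s_0 = ciphertext = 0xED5A
s_1 = InvRound(s_0, k_7) = 0x3490
s_2 = InvRound(s_1, k_6) = 0x6161
s_3 = InvRound(s_2, k_5) = 0xFEC6
s_4 = InvRound(s_3, k_4) = 0x61C6
s_5 = InvRound(s_4, k_3) = 0xBC3A
s_6 = InvRound(s_5, k_2) = 0x4F8A
s_7 = InvRound(s_6, k_1) = 0xF120
s_8 = InvRound(s_7, k_0) = 0x97CE

0x97CE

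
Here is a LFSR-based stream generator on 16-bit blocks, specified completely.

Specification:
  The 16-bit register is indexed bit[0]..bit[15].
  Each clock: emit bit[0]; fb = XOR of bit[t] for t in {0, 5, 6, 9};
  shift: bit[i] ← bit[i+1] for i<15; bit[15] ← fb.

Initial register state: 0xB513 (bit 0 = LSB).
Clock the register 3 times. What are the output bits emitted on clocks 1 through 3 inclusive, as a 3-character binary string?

reg_0 = 0xB513
clock 1: out=1, reg = 0xDA89
clock 2: out=1, reg = 0x6D44
clock 3: out=0, reg = 0xB6A2

110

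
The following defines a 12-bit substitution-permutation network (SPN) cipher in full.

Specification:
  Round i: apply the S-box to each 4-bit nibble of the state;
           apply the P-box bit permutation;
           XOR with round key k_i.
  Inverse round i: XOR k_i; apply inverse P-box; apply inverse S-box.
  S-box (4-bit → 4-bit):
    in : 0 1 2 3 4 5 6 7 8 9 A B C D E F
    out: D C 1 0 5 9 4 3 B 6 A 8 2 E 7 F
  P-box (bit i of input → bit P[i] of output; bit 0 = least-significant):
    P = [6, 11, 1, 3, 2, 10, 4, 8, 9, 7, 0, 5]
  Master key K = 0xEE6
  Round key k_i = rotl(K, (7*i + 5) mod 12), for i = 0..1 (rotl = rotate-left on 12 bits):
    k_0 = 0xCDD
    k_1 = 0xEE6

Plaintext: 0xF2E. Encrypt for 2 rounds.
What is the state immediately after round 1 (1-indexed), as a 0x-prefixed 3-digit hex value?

s_0 = plaintext = 0xF2E
s_1 = Round(s_0, k_0) = 0x63A
s_2 = Round(s_1, k_1) = 0x6EF

0x63A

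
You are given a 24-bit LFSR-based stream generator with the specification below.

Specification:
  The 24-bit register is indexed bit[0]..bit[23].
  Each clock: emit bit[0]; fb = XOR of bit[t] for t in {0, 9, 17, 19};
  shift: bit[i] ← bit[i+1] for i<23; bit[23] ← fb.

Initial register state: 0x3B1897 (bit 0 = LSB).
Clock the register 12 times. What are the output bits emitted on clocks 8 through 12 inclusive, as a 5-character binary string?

10001

reg_0 = 0x3B1897
clock 1: out=1, reg = 0x9D8C4B
clock 2: out=1, reg = 0x4EC625
clock 3: out=1, reg = 0x276312
clock 4: out=0, reg = 0x13B189
clock 5: out=1, reg = 0x09D8C4
clock 6: out=0, reg = 0x84EC62
clock 7: out=0, reg = 0x427631
clock 8: out=1, reg = 0xA13B18
clock 9: out=0, reg = 0xD09D8C
clock 10: out=0, reg = 0x684EC6
clock 11: out=0, reg = 0x342763
clock 12: out=1, reg = 0x1A13B1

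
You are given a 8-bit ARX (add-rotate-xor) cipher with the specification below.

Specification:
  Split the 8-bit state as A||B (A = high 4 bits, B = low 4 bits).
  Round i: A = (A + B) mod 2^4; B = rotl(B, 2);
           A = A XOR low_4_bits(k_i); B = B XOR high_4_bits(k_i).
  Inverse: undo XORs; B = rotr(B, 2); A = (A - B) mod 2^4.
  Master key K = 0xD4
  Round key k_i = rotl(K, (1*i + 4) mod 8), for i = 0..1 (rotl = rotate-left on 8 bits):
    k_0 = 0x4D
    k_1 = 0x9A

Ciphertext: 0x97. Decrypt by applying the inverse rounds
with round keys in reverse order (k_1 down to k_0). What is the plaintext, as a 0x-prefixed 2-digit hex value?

s_0 = ciphertext = 0x97
s_1 = InvRound(s_0, k_1) = 0x8B
s_2 = InvRound(s_1, k_0) = 0x6F

0x6F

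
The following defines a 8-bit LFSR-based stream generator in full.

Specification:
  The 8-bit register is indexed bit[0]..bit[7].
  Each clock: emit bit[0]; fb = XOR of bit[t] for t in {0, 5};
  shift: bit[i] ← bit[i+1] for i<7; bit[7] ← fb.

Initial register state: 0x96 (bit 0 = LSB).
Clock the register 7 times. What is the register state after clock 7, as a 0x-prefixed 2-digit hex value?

reg_0 = 0x96
clock 1: out=0, reg = 0x4B
clock 2: out=1, reg = 0xA5
clock 3: out=1, reg = 0x52
clock 4: out=0, reg = 0x29
clock 5: out=1, reg = 0x14
clock 6: out=0, reg = 0x0A
clock 7: out=0, reg = 0x05

0x05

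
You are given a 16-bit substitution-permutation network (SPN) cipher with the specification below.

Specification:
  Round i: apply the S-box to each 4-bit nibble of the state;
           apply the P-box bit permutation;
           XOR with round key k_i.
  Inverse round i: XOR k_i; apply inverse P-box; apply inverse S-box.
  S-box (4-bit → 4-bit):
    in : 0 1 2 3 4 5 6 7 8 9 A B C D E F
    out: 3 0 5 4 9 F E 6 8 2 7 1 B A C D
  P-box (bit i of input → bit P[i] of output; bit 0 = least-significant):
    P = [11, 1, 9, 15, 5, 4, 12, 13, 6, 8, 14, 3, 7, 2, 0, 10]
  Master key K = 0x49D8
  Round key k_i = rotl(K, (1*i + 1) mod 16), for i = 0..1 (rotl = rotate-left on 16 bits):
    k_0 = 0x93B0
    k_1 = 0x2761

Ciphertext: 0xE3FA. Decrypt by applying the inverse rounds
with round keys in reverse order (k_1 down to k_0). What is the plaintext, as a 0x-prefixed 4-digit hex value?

0x664B

s_0 = ciphertext = 0xE3FA
s_1 = InvRound(s_0, k_1) = 0xFE9D
s_2 = InvRound(s_1, k_0) = 0x664B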